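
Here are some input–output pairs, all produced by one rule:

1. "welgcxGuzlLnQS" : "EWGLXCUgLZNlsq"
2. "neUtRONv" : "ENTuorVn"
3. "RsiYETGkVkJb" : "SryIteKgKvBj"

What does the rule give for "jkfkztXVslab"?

KJKFTZvxLSBA

Each output is the input with this applied: flip the case of every letter, then swap each adjacent pair of characters (1↔2, 3↔4, ...).
For "jkfkztXVslab", step one produces "JKFKZTxvSLAB"; step two turns that into "KJKFTZvxLSBA".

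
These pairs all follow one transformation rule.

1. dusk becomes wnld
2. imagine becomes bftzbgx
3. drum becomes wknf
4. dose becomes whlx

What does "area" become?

What's happening: shift every letter 7 places backward in the alphabet (wrapping around).
For "area" the result is "tkxt".

tkxt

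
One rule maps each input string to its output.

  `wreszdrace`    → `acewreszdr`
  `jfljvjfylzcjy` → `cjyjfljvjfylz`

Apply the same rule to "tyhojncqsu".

qsutyhojnc

The transformation: move the last 3 characters to the front (rotate right by 3).
Applying that to "tyhojncqsu" gives "qsutyhojnc".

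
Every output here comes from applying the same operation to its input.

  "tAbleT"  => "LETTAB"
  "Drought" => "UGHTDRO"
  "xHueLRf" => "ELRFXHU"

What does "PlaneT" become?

Looking at the pairs, the operation is to move the first 3 characters to the end (rotate left by 3), then convert every letter to uppercase.
So "PlaneT" becomes "NETPLA".

NETPLA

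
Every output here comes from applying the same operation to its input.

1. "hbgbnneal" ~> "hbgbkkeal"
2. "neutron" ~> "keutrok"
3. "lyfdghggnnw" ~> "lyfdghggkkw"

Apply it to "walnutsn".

walkutsk

In each case the input is transformed by: replace every "n" with "k".
Applying that to "walnutsn" gives "walkutsk".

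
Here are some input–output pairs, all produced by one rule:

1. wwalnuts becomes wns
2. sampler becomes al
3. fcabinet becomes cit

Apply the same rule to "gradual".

The rule is to keep one character in every 3, starting at position 2 (positions 2nd, 5th, 8th, ...).
Doing the same to "gradual": "ru".

ru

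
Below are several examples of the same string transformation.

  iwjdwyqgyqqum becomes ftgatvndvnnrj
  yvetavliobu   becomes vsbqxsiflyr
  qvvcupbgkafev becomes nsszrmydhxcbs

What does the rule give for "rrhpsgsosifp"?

In each case the input is transformed by: shift every letter 3 places backward in the alphabet (wrapping around).
"rrhpsgsosifp" → "ooempdplpfcm".

ooempdplpfcm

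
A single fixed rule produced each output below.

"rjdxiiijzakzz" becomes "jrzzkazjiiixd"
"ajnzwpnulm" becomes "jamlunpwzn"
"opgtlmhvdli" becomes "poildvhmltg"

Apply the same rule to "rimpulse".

ireslupm

Rule — move the first 2 characters to the end (rotate left by 2), then reverse the string.
Applying that to "rimpulse" gives "ireslupm".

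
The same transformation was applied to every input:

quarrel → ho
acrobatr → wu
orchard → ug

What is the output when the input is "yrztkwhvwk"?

zn

The pattern: shift every letter 3 places forward in the alphabet (wrapping around), then keep only the last 2 characters.
For "yrztkwhvwk", step one produces "bucwnzkyzn"; step two turns that into "zn".
(Check on "acrobatr": → "dfuredwu" → "wu" ✓)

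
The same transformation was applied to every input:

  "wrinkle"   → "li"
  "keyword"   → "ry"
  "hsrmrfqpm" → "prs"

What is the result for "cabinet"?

Rule — reverse the string, then keep one character in every 3, starting at position 2 (positions 2nd, 5th, 8th, ...).
Applying that to "cabinet" gives "eb".

eb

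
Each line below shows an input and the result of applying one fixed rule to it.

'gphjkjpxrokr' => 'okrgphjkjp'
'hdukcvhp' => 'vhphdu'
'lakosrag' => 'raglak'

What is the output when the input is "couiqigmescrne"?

Rule — move the last 3 characters to the front (rotate right by 3), then delete the last 2 characters.
Applying that to "couiqigmescrne" gives "rnecouiqigme".
(Check on "gphjkjpxrokr": → "okrgphjkjpxr" → "okrgphjkjp" ✓)

rnecouiqigme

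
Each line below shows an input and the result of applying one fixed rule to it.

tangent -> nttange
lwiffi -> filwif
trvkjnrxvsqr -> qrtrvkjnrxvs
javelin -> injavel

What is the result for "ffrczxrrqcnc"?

ncffrczxrrqc

The pattern: move the last 2 characters to the front (rotate right by 2).
On "ffrczxrrqcnc" that produces "ncffrczxrrqc".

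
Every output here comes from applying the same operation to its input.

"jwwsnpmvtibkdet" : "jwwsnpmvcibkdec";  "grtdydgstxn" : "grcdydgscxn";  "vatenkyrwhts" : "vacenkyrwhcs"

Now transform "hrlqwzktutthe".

hrlqwzkcucche

Looking at the pairs, the operation is to replace every "t" with "c".
On "hrlqwzktutthe" that produces "hrlqwzkcucche".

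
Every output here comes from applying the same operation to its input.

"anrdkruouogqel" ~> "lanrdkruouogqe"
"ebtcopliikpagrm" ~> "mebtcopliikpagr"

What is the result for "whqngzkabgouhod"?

dwhqngzkabgouho

The pattern: move the last character to the front.
Doing the same to "whqngzkabgouhod": "dwhqngzkabgouho".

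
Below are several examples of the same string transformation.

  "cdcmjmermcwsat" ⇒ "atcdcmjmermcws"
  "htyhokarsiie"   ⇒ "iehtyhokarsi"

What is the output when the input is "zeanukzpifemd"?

mdzeanukzpife

The pattern: move the last 2 characters to the front (rotate right by 2).
Applying that to "zeanukzpifemd" gives "mdzeanukzpife".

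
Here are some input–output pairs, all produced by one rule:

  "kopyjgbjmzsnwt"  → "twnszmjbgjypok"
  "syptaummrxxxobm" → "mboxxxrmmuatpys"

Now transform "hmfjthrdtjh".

hjtdrhtjfmh

Rule — reverse the string.
So "hmfjthrdtjh" becomes "hjtdrhtjfmh".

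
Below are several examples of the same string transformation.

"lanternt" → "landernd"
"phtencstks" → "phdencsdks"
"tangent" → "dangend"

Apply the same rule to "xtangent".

xdangend

The pattern: replace every "t" with "d".
Doing the same to "xtangent": "xdangend".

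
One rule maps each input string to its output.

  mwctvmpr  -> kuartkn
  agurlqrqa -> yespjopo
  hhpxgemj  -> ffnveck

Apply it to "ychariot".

Rule — shift every letter 2 places backward in the alphabet (wrapping around), then delete the last character.
Applying both steps to "ychariot": "wafypgmr", then "wafypgm".

wafypgm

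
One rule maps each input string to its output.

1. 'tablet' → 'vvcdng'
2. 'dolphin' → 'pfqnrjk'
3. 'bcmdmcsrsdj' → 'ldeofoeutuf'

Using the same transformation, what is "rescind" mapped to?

ftguekp

The pattern: move the last character to the front, then shift every letter 2 places forward in the alphabet (wrapping around).
Applying that to "rescind" gives "ftguekp".
(Check on "tablet": → "ttable" → "vvcdng" ✓)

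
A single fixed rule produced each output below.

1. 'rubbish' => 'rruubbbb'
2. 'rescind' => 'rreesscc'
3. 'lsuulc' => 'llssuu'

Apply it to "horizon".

Looking at the pairs, the operation is to delete the last 3 characters, then double every character.
"horizon" → "hori" → "hhoorrii".

hhoorrii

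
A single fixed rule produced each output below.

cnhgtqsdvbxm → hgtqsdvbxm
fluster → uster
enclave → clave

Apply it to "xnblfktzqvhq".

The pattern: delete the first 2 characters.
Applying that to "xnblfktzqvhq" gives "blfktzqvhq".

blfktzqvhq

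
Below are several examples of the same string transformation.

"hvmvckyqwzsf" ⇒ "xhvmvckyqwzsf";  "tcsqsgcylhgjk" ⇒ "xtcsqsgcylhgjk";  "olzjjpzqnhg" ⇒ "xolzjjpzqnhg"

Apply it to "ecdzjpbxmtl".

Rule — prepend "x".
Applying that to "ecdzjpbxmtl" gives "xecdzjpbxmtl".

xecdzjpbxmtl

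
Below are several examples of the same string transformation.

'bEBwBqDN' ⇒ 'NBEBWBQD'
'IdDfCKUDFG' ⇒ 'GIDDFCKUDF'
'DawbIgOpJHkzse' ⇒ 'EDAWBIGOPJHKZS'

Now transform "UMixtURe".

EUMIXTUR

Each output is the input with this applied: move the last character to the front, then convert every letter to uppercase.
Applying that to "UMixtURe" gives "EUMIXTUR".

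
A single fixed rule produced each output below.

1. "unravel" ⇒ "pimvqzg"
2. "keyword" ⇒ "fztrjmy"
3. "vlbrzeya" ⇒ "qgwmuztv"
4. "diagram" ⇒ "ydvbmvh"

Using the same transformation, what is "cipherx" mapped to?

xdkczms

The rule is to shift every letter 5 places backward in the alphabet (wrapping around).
So "cipherx" becomes "xdkczms".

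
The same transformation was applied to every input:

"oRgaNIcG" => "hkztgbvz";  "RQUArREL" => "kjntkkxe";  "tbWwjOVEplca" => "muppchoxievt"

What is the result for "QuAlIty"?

Each output is the input with this applied: shift every letter 7 places backward in the alphabet (wrapping around), then convert every letter to lowercase.
"QuAlIty" → "JnTeBmr" → "jntebmr".

jntebmr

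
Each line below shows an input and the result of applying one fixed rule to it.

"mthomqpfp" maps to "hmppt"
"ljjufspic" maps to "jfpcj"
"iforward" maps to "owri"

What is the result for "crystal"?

ytlr

The pattern: move the first 2 characters to the end (rotate left by 2), then keep every other character starting from the first (positions 1st, 3rd, 5th, ...).
Applying that to "crystal" gives "ytlr".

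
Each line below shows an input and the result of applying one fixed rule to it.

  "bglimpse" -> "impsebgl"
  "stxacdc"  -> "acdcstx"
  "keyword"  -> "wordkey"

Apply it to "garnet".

In each case the input is transformed by: move the first 3 characters to the end (rotate left by 3).
For "garnet" the result is "netgar".

netgar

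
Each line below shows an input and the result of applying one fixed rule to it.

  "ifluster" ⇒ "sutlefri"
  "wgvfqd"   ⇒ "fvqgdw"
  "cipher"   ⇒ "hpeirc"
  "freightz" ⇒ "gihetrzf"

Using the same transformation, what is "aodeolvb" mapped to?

oeldvoba

Rule — swap the front and back halves of the string, then take characters alternately from the front and the back (1st, last, 2nd, 2nd-last, ...).
On "aodeolvb": the first step gives "olvbaode", and the second then gives "oeldvoba".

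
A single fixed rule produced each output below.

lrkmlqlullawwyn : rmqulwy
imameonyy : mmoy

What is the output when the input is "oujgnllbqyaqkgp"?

uglbyqg

Rule — keep every other character starting from the second (positions 2nd, 4th, 6th, ...).
For "oujgnllbqyaqkgp" the result is "uglbyqg".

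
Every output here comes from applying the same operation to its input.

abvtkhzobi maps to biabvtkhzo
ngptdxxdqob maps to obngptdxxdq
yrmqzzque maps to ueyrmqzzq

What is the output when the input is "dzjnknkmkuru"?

Each output is the input with this applied: move the last 2 characters to the front (rotate right by 2).
"dzjnknkmkuru" → "rudzjnknkmku".

rudzjnknkmku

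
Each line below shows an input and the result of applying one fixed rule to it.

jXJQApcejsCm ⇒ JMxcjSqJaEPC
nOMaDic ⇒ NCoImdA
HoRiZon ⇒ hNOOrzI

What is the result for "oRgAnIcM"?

OmrCGiaN

The pattern: flip the case of every letter, then take characters alternately from the front and the back (1st, last, 2nd, 2nd-last, ...).
For "oRgAnIcM", step one produces "OrGaNiCm"; step two turns that into "OmrCGiaN".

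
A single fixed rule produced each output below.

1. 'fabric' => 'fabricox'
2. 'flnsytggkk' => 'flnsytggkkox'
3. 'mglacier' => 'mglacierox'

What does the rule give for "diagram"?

diagramox

The rule is to append "ox".
For "diagram" the result is "diagramox".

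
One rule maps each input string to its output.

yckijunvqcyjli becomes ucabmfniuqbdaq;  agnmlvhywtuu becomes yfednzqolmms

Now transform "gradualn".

Each output is the input with this applied: shift every letter 8 places backward in the alphabet (wrapping around), then move the first character to the end.
For "gradualn", step one produces "yjsvmsdf"; step two turns that into "jsvmsdfy".

jsvmsdfy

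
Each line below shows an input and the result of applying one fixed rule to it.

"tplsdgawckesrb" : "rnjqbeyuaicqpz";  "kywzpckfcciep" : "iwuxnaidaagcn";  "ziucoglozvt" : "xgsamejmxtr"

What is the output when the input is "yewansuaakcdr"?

wcuylqsyyiabp

Rule — shift every letter 2 places backward in the alphabet (wrapping around).
On "yewansuaakcdr" that produces "wcuylqsyyiabp".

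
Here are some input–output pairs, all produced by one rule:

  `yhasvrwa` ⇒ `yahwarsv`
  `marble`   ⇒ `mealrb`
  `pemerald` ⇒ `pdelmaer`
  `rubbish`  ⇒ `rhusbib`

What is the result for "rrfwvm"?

Rule — take characters alternately from the front and the back (1st, last, 2nd, 2nd-last, ...).
So "rrfwvm" becomes "rmrvfw".

rmrvfw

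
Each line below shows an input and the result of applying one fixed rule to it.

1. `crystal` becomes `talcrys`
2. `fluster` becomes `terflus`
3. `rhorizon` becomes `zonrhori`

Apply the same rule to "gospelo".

elogosp

Each output is the input with this applied: move the last 3 characters to the front (rotate right by 3).
On "gospelo" that produces "elogosp".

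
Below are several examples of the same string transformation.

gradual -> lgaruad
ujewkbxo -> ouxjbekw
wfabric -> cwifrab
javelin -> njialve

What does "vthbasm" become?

Each output is the input with this applied: take characters alternately from the front and the back (1st, last, 2nd, 2nd-last, ...), then swap each adjacent pair of characters (1↔2, 3↔4, ...).
Starting from "vthbasm": after the first operation, "vmtshab"; after the second, "mvstahb".

mvstahb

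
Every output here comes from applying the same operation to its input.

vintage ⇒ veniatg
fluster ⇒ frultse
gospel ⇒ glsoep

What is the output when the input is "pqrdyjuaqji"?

pirqydujqaj

What's happening: move the last character to the front, then swap each adjacent pair of characters (1↔2, 3↔4, ...).
"pqrdyjuaqji" → "ipqrdyjuaqj" → "pirqydujqaj".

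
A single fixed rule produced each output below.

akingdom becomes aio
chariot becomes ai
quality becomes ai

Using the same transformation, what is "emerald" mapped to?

Looking at the pairs, the operation is to keep every other character starting from the first (positions 1st, 3rd, 5th, ...), then keep only the vowels.
On "emerald": the first step gives "eead", and the second then gives "eea".

eea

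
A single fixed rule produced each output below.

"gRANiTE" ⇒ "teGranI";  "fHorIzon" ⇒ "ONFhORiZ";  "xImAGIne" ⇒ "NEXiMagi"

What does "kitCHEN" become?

enKITch

The pattern: flip the case of every letter, then move the last 2 characters to the front (rotate right by 2).
On "kitCHEN": the first step gives "KITchen", and the second then gives "enKITch".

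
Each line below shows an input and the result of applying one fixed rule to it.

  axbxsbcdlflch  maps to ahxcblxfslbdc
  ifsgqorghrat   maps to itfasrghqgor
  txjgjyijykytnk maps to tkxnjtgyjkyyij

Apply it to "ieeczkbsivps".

Each output is the input with this applied: take characters alternately from the front and the back (1st, last, 2nd, 2nd-last, ...).
Doing the same to "ieeczkbsivps": "isepevcizskb".

isepevcizskb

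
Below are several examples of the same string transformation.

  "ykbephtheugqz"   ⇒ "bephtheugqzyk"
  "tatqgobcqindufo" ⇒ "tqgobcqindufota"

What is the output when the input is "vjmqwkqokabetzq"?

mqwkqokabetzqvj

In each case the input is transformed by: move the first 2 characters to the end (rotate left by 2).
So "vjmqwkqokabetzq" becomes "mqwkqokabetzqvj".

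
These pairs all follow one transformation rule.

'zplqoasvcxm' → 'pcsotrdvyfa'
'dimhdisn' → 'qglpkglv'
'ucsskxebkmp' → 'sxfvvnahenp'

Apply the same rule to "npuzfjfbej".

mqsxcimieh

Looking at the pairs, the operation is to shift every letter 3 places forward in the alphabet (wrapping around), then move the last character to the front.
"npuzfjfbej" → "qsxcimiehm" → "mqsxcimieh".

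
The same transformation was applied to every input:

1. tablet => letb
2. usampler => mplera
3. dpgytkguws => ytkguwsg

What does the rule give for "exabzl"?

Each output is the input with this applied: delete the first 2 characters, then move the first character to the end.
Applying both steps to "exabzl": "abzl", then "bzla".

bzla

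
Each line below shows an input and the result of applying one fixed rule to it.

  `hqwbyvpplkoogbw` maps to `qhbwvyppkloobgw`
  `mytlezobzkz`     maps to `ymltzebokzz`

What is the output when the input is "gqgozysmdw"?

What's happening: swap each adjacent pair of characters (1↔2, 3↔4, ...).
For "gqgozysmdw" the result is "qgogyzmswd".

qgogyzmswd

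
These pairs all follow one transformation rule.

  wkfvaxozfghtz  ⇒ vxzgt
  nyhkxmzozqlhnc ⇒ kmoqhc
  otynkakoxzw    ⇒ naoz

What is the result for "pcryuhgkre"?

Each output is the input with this applied: delete the first 3 characters, then keep every other character starting from the first (positions 1st, 3rd, 5th, ...).
Starting from "pcryuhgkre": after the first operation, "yuhgkre"; after the second, "yhke".
(Check on "wkfvaxozfghtz": → "vaxozfghtz" → "vxzgt" ✓)

yhke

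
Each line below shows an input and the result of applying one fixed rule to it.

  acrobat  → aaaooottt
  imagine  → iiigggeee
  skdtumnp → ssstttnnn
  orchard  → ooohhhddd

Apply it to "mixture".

mmmttteee

The pattern: keep one character in every 3, starting at position 1 (positions 1st, 4th, 7th, ...), then repeat every character 3 times.
On "mixture": the first step gives "mte", and the second then gives "mmmttteee".
(Check on "acrobat": → "aot" → "aaaooottt" ✓)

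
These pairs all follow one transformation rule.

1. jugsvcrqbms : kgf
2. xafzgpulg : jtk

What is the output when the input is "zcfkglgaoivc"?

The transformation: keep one character in every 3, starting at position 3 (positions 3rd, 6th, 9th, ...), then shift every letter 4 places forward in the alphabet (wrapping around).
For "zcfkglgaoivc", step one produces "floc"; step two turns that into "jpsg".

jpsg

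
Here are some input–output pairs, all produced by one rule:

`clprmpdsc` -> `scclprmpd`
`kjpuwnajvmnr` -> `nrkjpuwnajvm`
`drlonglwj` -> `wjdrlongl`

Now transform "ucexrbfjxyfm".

The rule is to move the last 2 characters to the front (rotate right by 2).
Doing the same to "ucexrbfjxyfm": "fmucexrbfjxy".

fmucexrbfjxy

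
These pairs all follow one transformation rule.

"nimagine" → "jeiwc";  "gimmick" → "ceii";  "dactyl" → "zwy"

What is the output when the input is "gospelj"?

ckol

What's happening: delete the last 3 characters, then shift every letter 4 places backward in the alphabet (wrapping around).
Applying both steps to "gospelj": "gosp", then "ckol".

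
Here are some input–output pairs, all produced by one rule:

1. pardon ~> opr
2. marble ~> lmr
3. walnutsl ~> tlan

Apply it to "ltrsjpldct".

lclrj

In each case the input is transformed by: swap the front and back halves of the string, then keep every other character starting from the second (positions 2nd, 4th, 6th, ...).
Starting from "ltrsjpldct": after the first operation, "pldctltrsj"; after the second, "lclrj".
(Check on "marble": → "blemar" → "lmr" ✓)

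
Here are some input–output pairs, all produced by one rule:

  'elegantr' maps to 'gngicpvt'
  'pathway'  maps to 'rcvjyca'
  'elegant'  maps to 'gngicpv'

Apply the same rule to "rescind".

tguekpf

The transformation: shift every letter 2 places forward in the alphabet (wrapping around).
Applying that to "rescind" gives "tguekpf".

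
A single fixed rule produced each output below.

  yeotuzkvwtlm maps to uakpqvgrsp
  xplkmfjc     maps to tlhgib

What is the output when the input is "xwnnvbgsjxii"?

The rule is to delete the last 2 characters, then shift every letter 4 places backward in the alphabet (wrapping around).
Doing the same to "xwnnvbgsjxii": "tsjjrxcoft".

tsjjrxcoft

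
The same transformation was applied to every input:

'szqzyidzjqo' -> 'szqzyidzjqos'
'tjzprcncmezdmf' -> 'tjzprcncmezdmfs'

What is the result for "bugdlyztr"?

bugdlyztrs

The pattern: append "s".
Doing the same to "bugdlyztr": "bugdlyztrs".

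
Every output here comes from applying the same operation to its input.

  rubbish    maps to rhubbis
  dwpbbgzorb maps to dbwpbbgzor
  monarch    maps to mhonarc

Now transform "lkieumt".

ltkieum

Rule — swap the first and last characters, then move the last character to the front.
Starting from "lkieumt": after the first operation, "tkieuml"; after the second, "ltkieum".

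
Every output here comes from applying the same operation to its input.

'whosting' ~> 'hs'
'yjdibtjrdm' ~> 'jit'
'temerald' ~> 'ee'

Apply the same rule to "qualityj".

ul

What's happening: keep every other character starting from the second (positions 2nd, 4th, 6th, ...), then delete the last 2 characters.
Doing the same to "qualityj": "ul".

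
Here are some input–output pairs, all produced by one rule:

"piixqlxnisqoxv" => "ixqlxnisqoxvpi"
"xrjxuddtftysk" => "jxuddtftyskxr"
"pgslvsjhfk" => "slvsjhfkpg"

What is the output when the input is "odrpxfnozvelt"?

Looking at the pairs, the operation is to move the first 2 characters to the end (rotate left by 2).
"odrpxfnozvelt" → "rpxfnozveltod".

rpxfnozveltod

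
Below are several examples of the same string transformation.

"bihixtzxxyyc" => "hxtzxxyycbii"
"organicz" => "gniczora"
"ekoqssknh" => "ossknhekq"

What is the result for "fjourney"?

The transformation: move the first 3 characters to the end (rotate left by 3), then swap the first and last characters.
On "fjourney": the first step gives "urneyfjo", and the second then gives "orneyfju".
(Check on "organicz": → "aniczorg" → "gniczora" ✓)

orneyfju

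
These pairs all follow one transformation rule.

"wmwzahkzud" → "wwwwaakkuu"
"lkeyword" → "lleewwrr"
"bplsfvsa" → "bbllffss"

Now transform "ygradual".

Each output is the input with this applied: keep every other character starting from the first (positions 1st, 3rd, 5th, ...), then double every character.
For "ygradual" the result is "yyrrddaa".

yyrrddaa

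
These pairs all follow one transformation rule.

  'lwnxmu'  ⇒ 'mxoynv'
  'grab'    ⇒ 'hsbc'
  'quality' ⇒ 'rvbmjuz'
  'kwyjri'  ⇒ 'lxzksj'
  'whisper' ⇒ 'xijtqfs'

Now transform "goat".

hpbu

The transformation: shift every letter 1 place forward in the alphabet (wrapping around).
For "goat" the result is "hpbu".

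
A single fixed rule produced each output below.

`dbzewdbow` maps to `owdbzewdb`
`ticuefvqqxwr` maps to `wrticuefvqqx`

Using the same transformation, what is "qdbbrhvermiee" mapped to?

Looking at the pairs, the operation is to move the last 2 characters to the front (rotate right by 2).
Applying that to "qdbbrhvermiee" gives "eeqdbbrhvermi".

eeqdbbrhvermi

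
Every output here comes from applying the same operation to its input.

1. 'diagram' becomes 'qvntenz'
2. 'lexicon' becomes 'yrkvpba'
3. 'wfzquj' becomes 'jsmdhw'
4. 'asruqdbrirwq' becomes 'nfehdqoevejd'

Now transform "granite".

Rule — shift every letter 13 places forward in the alphabet (wrapping around) — i.e. ROT13.
On "granite" that produces "tenavgr".

tenavgr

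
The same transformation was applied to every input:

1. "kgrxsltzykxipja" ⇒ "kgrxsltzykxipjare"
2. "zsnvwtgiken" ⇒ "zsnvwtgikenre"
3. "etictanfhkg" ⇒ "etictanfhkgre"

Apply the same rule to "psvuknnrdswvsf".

psvuknnrdswvsfre

The pattern: append "re".
"psvuknnrdswvsf" → "psvuknnrdswvsfre".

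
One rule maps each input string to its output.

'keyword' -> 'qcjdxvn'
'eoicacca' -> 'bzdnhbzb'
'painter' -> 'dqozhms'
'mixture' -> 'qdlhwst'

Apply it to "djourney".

What's happening: shift every letter 1 place backward in the alphabet (wrapping around), then move the last 2 characters to the front (rotate right by 2).
So "djourney" becomes "dxcintqm".

dxcintqm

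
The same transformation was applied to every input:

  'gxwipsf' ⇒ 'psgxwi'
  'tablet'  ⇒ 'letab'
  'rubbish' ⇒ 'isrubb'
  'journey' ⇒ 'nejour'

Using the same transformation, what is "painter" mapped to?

tepain

The rule is to delete the last character, then move the last 2 characters to the front (rotate right by 2).
Starting from "painter": after the first operation, "painte"; after the second, "tepain".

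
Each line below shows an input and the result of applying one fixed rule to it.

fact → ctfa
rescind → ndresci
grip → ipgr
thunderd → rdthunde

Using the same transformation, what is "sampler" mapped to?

ersampl

The transformation: move the last 2 characters to the front (rotate right by 2).
On "sampler" that produces "ersampl".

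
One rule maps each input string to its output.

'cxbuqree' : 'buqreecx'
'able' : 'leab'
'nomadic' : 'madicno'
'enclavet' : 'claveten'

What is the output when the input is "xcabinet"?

In each case the input is transformed by: move the first 2 characters to the end (rotate left by 2).
"xcabinet" → "abinetxc".

abinetxc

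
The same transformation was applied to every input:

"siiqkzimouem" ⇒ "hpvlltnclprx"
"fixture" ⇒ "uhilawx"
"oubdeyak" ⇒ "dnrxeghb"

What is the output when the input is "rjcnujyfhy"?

kbumfqxmbi

Rule — move the last 2 characters to the front (rotate right by 2), then shift every letter 3 places forward in the alphabet (wrapping around).
On "rjcnujyfhy": the first step gives "hyrjcnujyf", and the second then gives "kbumfqxmbi".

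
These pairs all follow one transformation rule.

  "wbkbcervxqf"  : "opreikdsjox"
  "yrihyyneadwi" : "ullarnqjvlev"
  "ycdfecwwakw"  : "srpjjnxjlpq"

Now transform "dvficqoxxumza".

vpdbkkhzmnqis

Each output is the input with this applied: shift every letter 13 places forward in the alphabet (wrapping around) — i.e. ROT13, then move the first 3 characters to the end (rotate left by 3).
"dvficqoxxumza" → "qisvpdbkkhzmn" → "vpdbkkhzmnqis".
(Check on "ycdfecwwakw": → "lpqsrpjjnxj" → "srpjjnxjlpq" ✓)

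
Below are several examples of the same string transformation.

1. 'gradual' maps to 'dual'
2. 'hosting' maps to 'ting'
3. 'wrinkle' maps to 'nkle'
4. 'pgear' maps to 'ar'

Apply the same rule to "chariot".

riot

In each case the input is transformed by: delete the first 3 characters.
"chariot" → "riot".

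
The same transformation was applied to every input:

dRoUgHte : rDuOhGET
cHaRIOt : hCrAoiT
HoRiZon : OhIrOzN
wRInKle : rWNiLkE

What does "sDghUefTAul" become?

dSHGEutFUaL

The rule is to flip the case of every letter, then swap each adjacent pair of characters (1↔2, 3↔4, ...).
For "sDghUefTAul", step one produces "SdGHuEFtaUL"; step two turns that into "dSHGEutFUaL".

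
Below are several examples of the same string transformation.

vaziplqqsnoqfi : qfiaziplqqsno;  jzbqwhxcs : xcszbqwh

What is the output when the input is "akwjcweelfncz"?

The pattern: delete the first character, then move the last 3 characters to the front (rotate right by 3).
On "akwjcweelfncz" that produces "nczkwjcweelf".

nczkwjcweelf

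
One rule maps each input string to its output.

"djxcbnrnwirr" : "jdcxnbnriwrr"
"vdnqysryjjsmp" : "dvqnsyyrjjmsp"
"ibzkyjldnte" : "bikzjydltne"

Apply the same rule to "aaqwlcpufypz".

Looking at the pairs, the operation is to swap each adjacent pair of characters (1↔2, 3↔4, ...).
On "aaqwlcpufypz" that produces "aawqclupyfzp".

aawqclupyfzp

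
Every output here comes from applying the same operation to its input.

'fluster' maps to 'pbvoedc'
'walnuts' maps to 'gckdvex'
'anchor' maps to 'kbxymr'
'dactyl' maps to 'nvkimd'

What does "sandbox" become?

The pattern: take characters alternately from the front and the back (1st, last, 2nd, 2nd-last, ...), then shift every letter 10 places forward in the alphabet (wrapping around).
Starting from "sandbox": after the first operation, "sxaonbd"; after the second, "chkyxln".

chkyxln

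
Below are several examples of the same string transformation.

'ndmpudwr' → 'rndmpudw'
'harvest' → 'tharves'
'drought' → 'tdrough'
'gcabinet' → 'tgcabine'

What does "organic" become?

corgani

Looking at the pairs, the operation is to move the last character to the front.
On "organic" that produces "corgani".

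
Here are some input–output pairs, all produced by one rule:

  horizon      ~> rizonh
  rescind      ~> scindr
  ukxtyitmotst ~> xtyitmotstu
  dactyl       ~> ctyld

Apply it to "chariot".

ariotc

Each output is the input with this applied: move the first 2 characters to the end (rotate left by 2), then delete the last character.
Starting from "chariot": after the first operation, "ariotch"; after the second, "ariotc".
(Check on "dactyl": → "ctylda" → "ctyld" ✓)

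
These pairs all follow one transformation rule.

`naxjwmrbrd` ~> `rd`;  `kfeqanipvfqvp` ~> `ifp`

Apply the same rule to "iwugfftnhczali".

In each case the input is transformed by: keep one character in every 3, starting at position 1 (positions 1st, 4th, 7th, ...), then delete the first 2 characters.
Applying both steps to "iwugfftnhczali": "igtcl", then "tcl".

tcl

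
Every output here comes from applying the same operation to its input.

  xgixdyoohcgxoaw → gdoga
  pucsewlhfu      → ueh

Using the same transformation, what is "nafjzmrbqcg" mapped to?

The rule is to keep one character in every 3, starting at position 2 (positions 2nd, 5th, 8th, ...).
On "nafjzmrbqcg" that produces "azbg".

azbg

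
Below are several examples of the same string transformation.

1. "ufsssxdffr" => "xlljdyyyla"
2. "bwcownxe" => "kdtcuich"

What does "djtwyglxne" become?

ktdrmeczpj

The rule is to reverse the string, then shift every letter 6 places forward in the alphabet (wrapping around).
Starting from "djtwyglxne": after the first operation, "enxlgywtjd"; after the second, "ktdrmeczpj".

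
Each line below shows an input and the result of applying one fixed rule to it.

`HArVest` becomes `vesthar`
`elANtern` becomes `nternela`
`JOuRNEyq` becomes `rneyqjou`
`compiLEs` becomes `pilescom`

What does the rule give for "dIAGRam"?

gramdia

The pattern: move the first 3 characters to the end (rotate left by 3), then convert every letter to lowercase.
For "dIAGRam", step one produces "GRamdIA"; step two turns that into "gramdia".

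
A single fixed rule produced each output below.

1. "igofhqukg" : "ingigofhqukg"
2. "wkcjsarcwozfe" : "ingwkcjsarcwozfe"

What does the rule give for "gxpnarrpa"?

In each case the input is transformed by: prepend "ing".
So "gxpnarrpa" becomes "inggxpnarrpa".

inggxpnarrpa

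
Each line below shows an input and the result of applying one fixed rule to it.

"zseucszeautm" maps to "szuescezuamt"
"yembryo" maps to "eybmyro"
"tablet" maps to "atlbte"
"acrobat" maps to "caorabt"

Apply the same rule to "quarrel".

uqraerl

The transformation: swap each adjacent pair of characters (1↔2, 3↔4, ...).
On "quarrel" that produces "uqraerl".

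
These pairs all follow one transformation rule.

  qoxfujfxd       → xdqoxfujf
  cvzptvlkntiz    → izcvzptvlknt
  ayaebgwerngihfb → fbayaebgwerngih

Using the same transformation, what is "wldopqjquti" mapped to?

tiwldopqjqu

The rule is to move the last 2 characters to the front (rotate right by 2).
"wldopqjquti" → "tiwldopqjqu".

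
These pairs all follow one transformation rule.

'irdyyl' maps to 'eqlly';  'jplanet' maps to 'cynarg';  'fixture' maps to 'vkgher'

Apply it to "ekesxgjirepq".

Each output is the input with this applied: shift every letter 13 places forward in the alphabet (wrapping around) — i.e. ROT13, then delete the first character.
Doing the same to "ekesxgjirepq": "xrfktwvercd".

xrfktwvercd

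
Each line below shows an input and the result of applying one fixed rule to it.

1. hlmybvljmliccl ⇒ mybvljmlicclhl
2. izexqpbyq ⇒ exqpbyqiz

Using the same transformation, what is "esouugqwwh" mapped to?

ouugqwwhes

What's happening: move the first 2 characters to the end (rotate left by 2).
Applying that to "esouugqwwh" gives "ouugqwwhes".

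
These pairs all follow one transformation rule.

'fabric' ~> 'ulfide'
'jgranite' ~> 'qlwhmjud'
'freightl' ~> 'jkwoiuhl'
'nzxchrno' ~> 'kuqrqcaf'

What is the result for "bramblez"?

eohceudp

The rule is to shift every letter 3 places forward in the alphabet (wrapping around), then swap the front and back halves of the string.
Working it through for "bramblez": intermediate "eudpeohc", final "eohceudp".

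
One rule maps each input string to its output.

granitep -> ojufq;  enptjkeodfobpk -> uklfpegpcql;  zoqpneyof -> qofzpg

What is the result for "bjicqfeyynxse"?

drgfzzoytf

The pattern: shift every letter 1 place forward in the alphabet (wrapping around), then delete the first 3 characters.
"bjicqfeyynxse" → "ckjdrgfzzoytf" → "drgfzzoytf".
(Check on "zoqpneyof": → "aprqofzpg" → "qofzpg" ✓)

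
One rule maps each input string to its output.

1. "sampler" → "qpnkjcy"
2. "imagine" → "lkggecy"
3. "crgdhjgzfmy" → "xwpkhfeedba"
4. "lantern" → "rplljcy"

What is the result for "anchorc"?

pmlfaay

Each output is the input with this applied: sort the characters into reverse alphabetical order, then shift every letter 2 places backward in the alphabet (wrapping around).
For "anchorc", step one produces "ronhcca"; step two turns that into "pmlfaay".
(Check on "crgdhjgzfmy": → "zyrmjhggfdc" → "xwpkhfeedba" ✓)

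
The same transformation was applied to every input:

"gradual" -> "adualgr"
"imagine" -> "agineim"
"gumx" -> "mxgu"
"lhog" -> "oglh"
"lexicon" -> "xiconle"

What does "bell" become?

What's happening: move the first 2 characters to the end (rotate left by 2).
Applying that to "bell" gives "llbe".

llbe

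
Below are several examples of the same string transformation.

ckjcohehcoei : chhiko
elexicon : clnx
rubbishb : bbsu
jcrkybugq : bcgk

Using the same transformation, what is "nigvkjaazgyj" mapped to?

agijjv

Rule — keep every other character starting from the second (positions 2nd, 4th, 6th, ...), then sort the characters into alphabetical order.
So "nigvkjaazgyj" becomes "agijjv".
(Check on "rubbishb": → "ubsb" → "bbsu" ✓)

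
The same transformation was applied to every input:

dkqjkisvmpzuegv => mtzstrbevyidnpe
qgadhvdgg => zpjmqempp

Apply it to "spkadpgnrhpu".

bytjmypwaqyd

Looking at the pairs, the operation is to shift every letter 9 places forward in the alphabet (wrapping around).
On "spkadpgnrhpu" that produces "bytjmypwaqyd".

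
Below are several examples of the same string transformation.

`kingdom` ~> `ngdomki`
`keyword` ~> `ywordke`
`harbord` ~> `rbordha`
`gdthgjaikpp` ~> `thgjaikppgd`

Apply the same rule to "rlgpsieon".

gpsieonrl

The transformation: move the first 2 characters to the end (rotate left by 2).
On "rlgpsieon" that produces "gpsieonrl".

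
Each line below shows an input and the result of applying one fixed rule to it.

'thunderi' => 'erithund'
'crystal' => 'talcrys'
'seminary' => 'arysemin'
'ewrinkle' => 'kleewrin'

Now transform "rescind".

indresc

The pattern: move the last 3 characters to the front (rotate right by 3).
For "rescind" the result is "indresc".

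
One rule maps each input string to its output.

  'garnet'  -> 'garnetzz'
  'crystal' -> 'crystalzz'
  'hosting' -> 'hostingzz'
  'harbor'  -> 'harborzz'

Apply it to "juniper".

juniperzz

What's happening: append "zz".
On "juniper" that produces "juniperzz".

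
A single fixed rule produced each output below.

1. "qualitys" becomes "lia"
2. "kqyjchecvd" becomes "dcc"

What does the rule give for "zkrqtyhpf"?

khf

Looking at the pairs, the operation is to sort the characters into reverse alphabetical order, then keep only the last 3 characters.
On "zkrqtyhpf": the first step gives "zytrqpkhf", and the second then gives "khf".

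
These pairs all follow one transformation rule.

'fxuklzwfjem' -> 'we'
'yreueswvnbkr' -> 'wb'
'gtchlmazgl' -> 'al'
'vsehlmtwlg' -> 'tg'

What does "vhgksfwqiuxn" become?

wu

In each case the input is transformed by: keep one character in every 3, starting at position 1 (positions 1st, 4th, 7th, ...), then keep only the last 2 characters.
On "vhgksfwqiuxn": the first step gives "vkwu", and the second then gives "wu".
(Check on "gtchlmazgl": → "ghal" → "al" ✓)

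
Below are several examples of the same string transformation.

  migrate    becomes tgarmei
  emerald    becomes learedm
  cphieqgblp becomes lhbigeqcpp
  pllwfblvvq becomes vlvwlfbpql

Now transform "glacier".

eaicgrl

Rule — take characters alternately from the front and the back (1st, last, 2nd, 2nd-last, ...), then move the first 3 characters to the end (rotate left by 3).
Doing the same to "glacier": "eaicgrl".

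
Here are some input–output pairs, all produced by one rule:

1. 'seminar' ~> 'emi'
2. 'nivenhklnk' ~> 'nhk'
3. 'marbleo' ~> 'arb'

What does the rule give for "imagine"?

The pattern: move the last 3 characters to the front (rotate right by 3), then keep only the last 3 characters.
Applying that to "imagine" gives "mag".

mag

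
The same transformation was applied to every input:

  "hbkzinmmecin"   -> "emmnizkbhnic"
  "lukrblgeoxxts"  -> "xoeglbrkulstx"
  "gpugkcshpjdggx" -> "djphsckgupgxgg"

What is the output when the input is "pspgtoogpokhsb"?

kopgootgpspbsh

The rule is to reverse the string, then move the first 3 characters to the end (rotate left by 3).
Working it through for "pspgtoogpokhsb": intermediate "bshkopgootgpsp", final "kopgootgpspbsh".
(Check on "gpugkcshpjdggx": → "xggdjphsckgupg" → "djphsckgupgxgg" ✓)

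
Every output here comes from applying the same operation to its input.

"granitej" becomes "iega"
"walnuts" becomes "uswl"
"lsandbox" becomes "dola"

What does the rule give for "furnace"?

Each output is the input with this applied: keep every other character starting from the first (positions 1st, 3rd, 5th, ...), then move the first 2 characters to the end (rotate left by 2).
Working it through for "furnace": intermediate "frae", final "aefr".

aefr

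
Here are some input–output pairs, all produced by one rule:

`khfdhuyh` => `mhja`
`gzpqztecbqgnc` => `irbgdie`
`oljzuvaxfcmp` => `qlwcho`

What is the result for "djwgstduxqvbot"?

fyufzxq

What's happening: shift every letter 2 places forward in the alphabet (wrapping around), then keep every other character starting from the first (positions 1st, 3rd, 5th, ...).
"djwgstduxqvbot" → "flyiuvfwzsxdqv" → "fyufzxq".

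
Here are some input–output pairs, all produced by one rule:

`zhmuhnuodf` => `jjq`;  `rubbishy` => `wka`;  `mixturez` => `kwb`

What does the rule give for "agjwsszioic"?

iuke

The rule is to shift every letter 2 places forward in the alphabet (wrapping around), then keep one character in every 3, starting at position 2 (positions 2nd, 5th, 8th, ...).
Working it through for "agjwsszioic": intermediate "cilyuubkqke", final "iuke".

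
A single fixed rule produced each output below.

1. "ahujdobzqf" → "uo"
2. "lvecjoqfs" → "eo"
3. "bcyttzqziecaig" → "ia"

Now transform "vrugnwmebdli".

The rule is to keep one character in every 3, starting at position 3 (positions 3rd, 6th, 9th, ...), then keep only the vowels.
Working it through for "vrugnwmebdli": intermediate "uwbi", final "ui".

ui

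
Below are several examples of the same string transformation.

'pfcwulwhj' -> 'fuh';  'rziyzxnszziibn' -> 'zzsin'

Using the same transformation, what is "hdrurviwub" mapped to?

drw

The rule is to keep one character in every 3, starting at position 2 (positions 2nd, 5th, 8th, ...).
Applying that to "hdrurviwub" gives "drw".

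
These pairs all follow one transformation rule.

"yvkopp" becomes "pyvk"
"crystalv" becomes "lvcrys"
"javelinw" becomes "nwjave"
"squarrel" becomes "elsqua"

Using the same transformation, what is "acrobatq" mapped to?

tqacro

In each case the input is transformed by: swap the front and back halves of the string, then delete the first 2 characters.
On "acrobatq": the first step gives "batqacro", and the second then gives "tqacro".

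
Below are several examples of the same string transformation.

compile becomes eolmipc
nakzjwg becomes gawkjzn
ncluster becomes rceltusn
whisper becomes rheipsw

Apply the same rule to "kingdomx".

Each output is the input with this applied: take characters alternately from the front and the back (1st, last, 2nd, 2nd-last, ...), then move the first character to the end.
For "kingdomx", step one produces "kximnogd"; step two turns that into "ximnogdk".

ximnogdk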